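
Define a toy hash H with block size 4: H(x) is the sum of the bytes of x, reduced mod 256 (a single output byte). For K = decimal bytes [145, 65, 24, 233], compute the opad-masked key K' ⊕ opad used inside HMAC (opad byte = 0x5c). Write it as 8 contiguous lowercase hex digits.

cd1d44b5

Key decimal bytes [145, 65, 24, 233] = 91 41 18 e9 is exactly B = 4 bytes: K' = 91 41 18 e9.
XOR each byte with 0x5c: 91⊕5c=cd, 41⊕5c=1d, 18⊕5c=44, e9⊕5c=b5.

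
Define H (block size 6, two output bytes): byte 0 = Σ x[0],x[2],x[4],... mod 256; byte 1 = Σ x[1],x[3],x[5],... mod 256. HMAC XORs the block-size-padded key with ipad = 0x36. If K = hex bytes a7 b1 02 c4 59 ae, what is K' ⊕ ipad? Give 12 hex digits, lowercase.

Key hex bytes a7 b1 02 c4 59 ae is exactly B = 6 bytes: K' = a7 b1 02 c4 59 ae.
XOR each byte with 0x36: a7⊕36=91, b1⊕36=87, 02⊕36=34, c4⊕36=f2, 59⊕36=6f, ae⊕36=98.

918734f26f98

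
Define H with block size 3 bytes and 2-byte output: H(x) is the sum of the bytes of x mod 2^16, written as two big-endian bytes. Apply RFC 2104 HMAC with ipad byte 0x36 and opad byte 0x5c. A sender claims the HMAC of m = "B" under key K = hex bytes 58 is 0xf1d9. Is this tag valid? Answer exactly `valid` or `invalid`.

Key hex bytes 58 is 1 byte ≤ B = 3; zero-pad to 3 bytes: K' = 58 00 00.
K' ⊕ ipad = 6e 36 36; K' ⊕ opad = 04 5c 5c.
Inner hash: sum = 110+54+54+66 = 284 → 01 1c.
Outer hash (recomputed tag): sum = 4+92+92+1+28 = 217 → 00 d9.
Recomputed tag = 00d9; claimed = f1d9 → mismatch.

invalid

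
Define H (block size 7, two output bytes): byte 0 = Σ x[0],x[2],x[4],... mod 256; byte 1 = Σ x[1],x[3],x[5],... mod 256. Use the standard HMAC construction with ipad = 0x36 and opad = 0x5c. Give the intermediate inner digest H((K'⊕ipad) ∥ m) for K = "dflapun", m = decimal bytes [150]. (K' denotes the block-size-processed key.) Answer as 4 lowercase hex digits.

4a80

Key "dflapun" = 64 66 6c 61 70 75 6e is exactly B = 7 bytes: K' = 64 66 6c 61 70 75 6e.
K' ⊕ ipad = 52 50 5a 57 46 43 58.
Inner input = 52 50 5a 57 46 43 58 ∥ 96.
Inner hash: even-index sum = 330 mod 256 = 74; odd-index sum = 384 mod 256 = 128 → 4a 80.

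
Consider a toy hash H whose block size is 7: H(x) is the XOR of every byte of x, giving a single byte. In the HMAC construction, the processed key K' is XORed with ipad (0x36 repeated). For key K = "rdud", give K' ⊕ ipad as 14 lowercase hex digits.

44524352363636

Key "rdud" = 72 64 75 64 is 4 bytes ≤ B = 7; zero-pad to 7 bytes: K' = 72 64 75 64 00 00 00.
XOR each byte with 0x36: 72⊕36=44, 64⊕36=52, 75⊕36=43, 64⊕36=52, 00⊕36=36, 00⊕36=36, 00⊕36=36.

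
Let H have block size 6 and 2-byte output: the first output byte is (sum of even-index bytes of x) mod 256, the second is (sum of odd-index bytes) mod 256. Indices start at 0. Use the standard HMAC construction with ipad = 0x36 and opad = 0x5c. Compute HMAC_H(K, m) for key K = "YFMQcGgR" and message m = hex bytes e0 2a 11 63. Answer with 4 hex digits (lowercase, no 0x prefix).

8723

Key "YFMQcGgR" = 59 46 4d 51 63 47 67 52 is 8 bytes > B = 6, so hash it first: H(key) = 70 30, then zero-pad to 6 bytes: K' = 70 30 00 00 00 00.
K' ⊕ ipad = 46 06 36 36 36 36.  K' ⊕ opad = 2c 6c 5c 5c 5c 5c.
Inner input = (K'⊕ipad) ∥ m = 46 06 36 36 36 36 ∥ e0 2a 11 63.
Inner hash: even-index sum = 419 mod 256 = 163; odd-index sum = 255 mod 256 = 255 → a3 ff.
Outer input = (K'⊕opad) ∥ inner = 2c 6c 5c 5c 5c 5c ∥ a3 ff.
Outer hash (tag): even-index sum = 391 mod 256 = 135; odd-index sum = 547 mod 256 = 35 → 87 23.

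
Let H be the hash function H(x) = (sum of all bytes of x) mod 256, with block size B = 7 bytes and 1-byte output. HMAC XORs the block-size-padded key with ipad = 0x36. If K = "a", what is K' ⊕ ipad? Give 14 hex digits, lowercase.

57363636363636

Key "a" = 61 is 1 byte ≤ B = 7; zero-pad to 7 bytes: K' = 61 00 00 00 00 00 00.
XOR each byte with 0x36: 61⊕36=57, 00⊕36=36, 00⊕36=36, 00⊕36=36, 00⊕36=36, 00⊕36=36, 00⊕36=36.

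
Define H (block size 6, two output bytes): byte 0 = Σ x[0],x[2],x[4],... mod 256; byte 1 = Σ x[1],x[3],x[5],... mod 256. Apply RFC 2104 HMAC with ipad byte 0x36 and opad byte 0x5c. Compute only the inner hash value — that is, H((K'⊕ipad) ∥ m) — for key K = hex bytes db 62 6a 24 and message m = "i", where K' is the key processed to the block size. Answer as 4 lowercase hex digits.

e89c

Key hex bytes db 62 6a 24 is 4 bytes ≤ B = 6; zero-pad to 6 bytes: K' = db 62 6a 24 00 00.
K' ⊕ ipad = ed 54 5c 12 36 36.
Inner input = ed 54 5c 12 36 36 ∥ 69.
Inner hash: even-index sum = 488 mod 256 = 232; odd-index sum = 156 mod 256 = 156 → e8 9c.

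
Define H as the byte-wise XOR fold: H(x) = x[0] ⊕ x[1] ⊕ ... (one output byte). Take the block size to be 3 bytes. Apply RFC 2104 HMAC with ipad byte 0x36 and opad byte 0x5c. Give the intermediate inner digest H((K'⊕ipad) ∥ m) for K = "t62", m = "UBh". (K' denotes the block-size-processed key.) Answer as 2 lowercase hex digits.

Key "t62" = 74 36 32 is exactly B = 3 bytes: K' = 74 36 32.
K' ⊕ ipad = 42 00 04.
Inner input = 42 00 04 ∥ 55 42 68.
Inner hash: XOR 42⊕00⊕04⊕55⊕42⊕68 = 39.

39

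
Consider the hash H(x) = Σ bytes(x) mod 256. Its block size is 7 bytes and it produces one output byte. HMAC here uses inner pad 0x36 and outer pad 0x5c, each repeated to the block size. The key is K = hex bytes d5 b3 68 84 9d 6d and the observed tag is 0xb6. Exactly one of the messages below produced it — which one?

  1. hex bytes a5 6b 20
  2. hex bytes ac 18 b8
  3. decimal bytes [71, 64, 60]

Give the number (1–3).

Key hex bytes d5 b3 68 84 9d 6d is 6 bytes ≤ B = 7; zero-pad to 7 bytes: K' = d5 b3 68 84 9d 6d 00.
K' ⊕ ipad = e3 85 5e b2 ab 5b 36; K' ⊕ opad = 89 ef 34 d8 c1 31 5c.
m1: inner = H(e3 85 5e b2 ab 5b 36 a5 6b 20) = e4; tag = H(89 ef 34 d8 c1 31 5c e4) = b6 ← matches
m2: inner = H(e3 85 5e b2 ab 5b 36 ac 18 b8) = 30; tag = H(89 ef 34 d8 c1 31 5c 30) = 02
m3: inner = H(e3 85 5e b2 ab 5b 36 47 40 3c) = 77; tag = H(89 ef 34 d8 c1 31 5c 77) = 49

1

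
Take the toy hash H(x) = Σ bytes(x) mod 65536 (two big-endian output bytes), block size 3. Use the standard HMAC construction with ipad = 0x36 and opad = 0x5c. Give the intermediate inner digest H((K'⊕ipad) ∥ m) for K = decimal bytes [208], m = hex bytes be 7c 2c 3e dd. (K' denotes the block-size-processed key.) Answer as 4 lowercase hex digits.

Key decimal bytes [208] = d0 is 1 byte ≤ B = 3; zero-pad to 3 bytes: K' = d0 00 00.
K' ⊕ ipad = e6 36 36.
Inner input = e6 36 36 ∥ be 7c 2c 3e dd.
Inner hash: sum = 230+54+54+190+124+44+62+221 = 979 → 03 d3.

03d3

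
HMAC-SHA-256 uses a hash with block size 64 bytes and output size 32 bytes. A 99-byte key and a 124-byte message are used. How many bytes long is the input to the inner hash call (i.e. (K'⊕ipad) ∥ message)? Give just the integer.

Key is 99 > 64 bytes, so it is hashed to 32 bytes then zero-padded to 64: |K'| = 64.
Inner input = (K'⊕ipad) ∥ m → 64 + 124 = 188 bytes.

188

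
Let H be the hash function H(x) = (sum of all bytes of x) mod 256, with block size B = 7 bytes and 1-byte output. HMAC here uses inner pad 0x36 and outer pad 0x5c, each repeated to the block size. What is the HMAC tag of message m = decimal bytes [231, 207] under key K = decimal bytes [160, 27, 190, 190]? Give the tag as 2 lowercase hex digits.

Key decimal bytes [160, 27, 190, 190] = a0 1b be be is 4 bytes ≤ B = 7; zero-pad to 7 bytes: K' = a0 1b be be 00 00 00.
K' ⊕ ipad = 96 2d 88 88 36 36 36.  K' ⊕ opad = fc 47 e2 e2 5c 5c 5c.
Inner input = (K'⊕ipad) ∥ m = 96 2d 88 88 36 36 36 ∥ e7 cf.
Inner hash: sum = 150+45+136+136+54+54+54+231+207 = 1067; mod 256 = 43 → 2b.
Outer input = (K'⊕opad) ∥ inner = fc 47 e2 e2 5c 5c 5c ∥ 2b.
Outer hash (tag): sum = 252+71+226+226+92+92+92+43 = 1094; mod 256 = 70 → 46.

46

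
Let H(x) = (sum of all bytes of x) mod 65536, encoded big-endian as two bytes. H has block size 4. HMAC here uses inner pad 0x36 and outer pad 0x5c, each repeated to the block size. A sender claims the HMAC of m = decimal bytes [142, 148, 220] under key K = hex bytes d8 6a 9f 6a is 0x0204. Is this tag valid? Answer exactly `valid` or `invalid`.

valid

Key hex bytes d8 6a 9f 6a is exactly B = 4 bytes: K' = d8 6a 9f 6a.
K' ⊕ ipad = ee 5c a9 5c; K' ⊕ opad = 84 36 c3 36.
Inner hash: sum = 238+92+169+92+142+148+220 = 1101 → 04 4d.
Outer hash (recomputed tag): sum = 132+54+195+54+4+77 = 516 → 02 04.
Recomputed tag = 0204; claimed = 0204 → match.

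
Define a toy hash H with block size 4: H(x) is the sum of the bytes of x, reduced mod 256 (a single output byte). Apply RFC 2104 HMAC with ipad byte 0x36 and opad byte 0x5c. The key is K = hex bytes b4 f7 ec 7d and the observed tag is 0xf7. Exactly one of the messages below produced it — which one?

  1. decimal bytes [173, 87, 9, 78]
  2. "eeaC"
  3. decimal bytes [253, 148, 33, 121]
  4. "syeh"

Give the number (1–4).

Key hex bytes b4 f7 ec 7d is exactly B = 4 bytes: K' = b4 f7 ec 7d.
K' ⊕ ipad = 82 c1 da 4b; K' ⊕ opad = e8 ab b0 21.
m1: inner = H(82 c1 da 4b ad 57 09 4e) = c3; tag = H(e8 ab b0 21 c3) = 27
m2: inner = H(82 c1 da 4b 65 65 61 43) = d6; tag = H(e8 ab b0 21 d6) = 3a
m3: inner = H(82 c1 da 4b fd 94 21 79) = 93; tag = H(e8 ab b0 21 93) = f7 ← matches
m4: inner = H(82 c1 da 4b 73 79 65 68) = 21; tag = H(e8 ab b0 21 21) = 85

3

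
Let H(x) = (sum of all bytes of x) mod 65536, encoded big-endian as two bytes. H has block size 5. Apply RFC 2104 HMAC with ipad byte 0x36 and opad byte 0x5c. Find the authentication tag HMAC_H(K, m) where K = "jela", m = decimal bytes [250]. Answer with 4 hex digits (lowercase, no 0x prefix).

Key "jela" = 6a 65 6c 61 is 4 bytes ≤ B = 5; zero-pad to 5 bytes: K' = 6a 65 6c 61 00.
K' ⊕ ipad = 5c 53 5a 57 36.  K' ⊕ opad = 36 39 30 3d 5c.
Inner input = (K'⊕ipad) ∥ m = 5c 53 5a 57 36 ∥ fa.
Inner hash: sum = 92+83+90+87+54+250 = 656 → 02 90.
Outer input = (K'⊕opad) ∥ inner = 36 39 30 3d 5c ∥ 02 90.
Outer hash (tag): sum = 54+57+48+61+92+2+144 = 458 → 01 ca.

01ca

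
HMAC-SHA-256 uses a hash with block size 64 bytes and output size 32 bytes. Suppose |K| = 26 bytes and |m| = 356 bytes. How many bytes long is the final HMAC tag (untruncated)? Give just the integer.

32

The tag is one SHA-256 digest: 32 bytes.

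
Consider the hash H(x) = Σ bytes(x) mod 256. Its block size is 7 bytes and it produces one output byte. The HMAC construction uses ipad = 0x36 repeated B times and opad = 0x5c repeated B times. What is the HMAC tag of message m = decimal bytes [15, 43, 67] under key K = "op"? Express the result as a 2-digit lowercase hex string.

55

Key "op" = 6f 70 is 2 bytes ≤ B = 7; zero-pad to 7 bytes: K' = 6f 70 00 00 00 00 00.
K' ⊕ ipad = 59 46 36 36 36 36 36.  K' ⊕ opad = 33 2c 5c 5c 5c 5c 5c.
Inner input = (K'⊕ipad) ∥ m = 59 46 36 36 36 36 36 ∥ 0f 2b 43.
Inner hash: sum = 89+70+54+54+54+54+54+15+43+67 = 554; mod 256 = 42 → 2a.
Outer input = (K'⊕opad) ∥ inner = 33 2c 5c 5c 5c 5c 5c ∥ 2a.
Outer hash (tag): sum = 51+44+92+92+92+92+92+42 = 597; mod 256 = 85 → 55.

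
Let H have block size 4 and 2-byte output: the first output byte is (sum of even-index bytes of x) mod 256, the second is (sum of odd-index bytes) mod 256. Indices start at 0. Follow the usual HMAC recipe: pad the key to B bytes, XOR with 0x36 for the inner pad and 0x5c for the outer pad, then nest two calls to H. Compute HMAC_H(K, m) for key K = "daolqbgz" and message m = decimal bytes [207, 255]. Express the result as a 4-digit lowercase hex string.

f525

Key "daolqbgz" = 64 61 6f 6c 71 62 67 7a is 8 bytes > B = 4, so hash it first: H(key) = ab a9, then zero-pad to 4 bytes: K' = ab a9 00 00.
K' ⊕ ipad = 9d 9f 36 36.  K' ⊕ opad = f7 f5 5c 5c.
Inner input = (K'⊕ipad) ∥ m = 9d 9f 36 36 ∥ cf ff.
Inner hash: even-index sum = 418 mod 256 = 162; odd-index sum = 468 mod 256 = 212 → a2 d4.
Outer input = (K'⊕opad) ∥ inner = f7 f5 5c 5c ∥ a2 d4.
Outer hash (tag): even-index sum = 501 mod 256 = 245; odd-index sum = 549 mod 256 = 37 → f5 25.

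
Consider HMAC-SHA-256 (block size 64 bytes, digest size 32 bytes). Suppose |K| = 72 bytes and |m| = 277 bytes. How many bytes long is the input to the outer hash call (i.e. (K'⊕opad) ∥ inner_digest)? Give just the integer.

96

Key is 72 > 64 bytes, so it is hashed to 32 bytes then zero-padded to 64: |K'| = 64.
Outer input = (K'⊕opad) ∥ H(inner) → 64 + 32 = 96 bytes.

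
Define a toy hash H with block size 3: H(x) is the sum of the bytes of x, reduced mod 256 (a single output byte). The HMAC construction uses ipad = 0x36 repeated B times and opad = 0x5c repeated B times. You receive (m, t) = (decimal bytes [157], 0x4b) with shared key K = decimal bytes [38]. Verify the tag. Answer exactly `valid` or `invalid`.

valid

Key decimal bytes [38] = 26 is 1 byte ≤ B = 3; zero-pad to 3 bytes: K' = 26 00 00.
K' ⊕ ipad = 10 36 36; K' ⊕ opad = 7a 5c 5c.
Inner hash: sum = 16+54+54+157 = 281; mod 256 = 25 → 19.
Outer hash (recomputed tag): sum = 122+92+92+25 = 331; mod 256 = 75 → 4b.
Recomputed tag = 4b; claimed = 4b → match.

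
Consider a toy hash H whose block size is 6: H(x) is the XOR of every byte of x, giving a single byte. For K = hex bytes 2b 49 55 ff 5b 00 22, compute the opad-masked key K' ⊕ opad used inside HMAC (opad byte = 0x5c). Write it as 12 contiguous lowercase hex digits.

ed5c5c5c5c5c

Key hex bytes 2b 49 55 ff 5b 00 22 is 7 bytes > B = 6, so hash it first: H(key) = b1, then zero-pad to 6 bytes: K' = b1 00 00 00 00 00.
XOR each byte with 0x5c: b1⊕5c=ed, 00⊕5c=5c, 00⊕5c=5c, 00⊕5c=5c, 00⊕5c=5c, 00⊕5c=5c.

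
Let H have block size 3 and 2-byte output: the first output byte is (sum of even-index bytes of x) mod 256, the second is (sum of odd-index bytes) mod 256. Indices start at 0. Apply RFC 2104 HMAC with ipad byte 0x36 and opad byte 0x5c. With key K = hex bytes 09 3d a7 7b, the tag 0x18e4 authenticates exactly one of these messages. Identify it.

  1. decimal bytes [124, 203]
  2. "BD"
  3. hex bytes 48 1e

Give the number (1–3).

Key hex bytes 09 3d a7 7b is 4 bytes > B = 3, so hash it first: H(key) = b0 b8, then zero-pad to 3 bytes: K' = b0 b8 00.
K' ⊕ ipad = 86 8e 36; K' ⊕ opad = ec e4 5c.
m1: inner = H(86 8e 36 7c cb) = 87 0a; tag = H(ec e4 5c 87 0a) = 526b
m2: inner = H(86 8e 36 42 44) = 00 d0; tag = H(ec e4 5c 00 d0) = 18e4 ← matches
m3: inner = H(86 8e 36 48 1e) = da d6; tag = H(ec e4 5c da d6) = 1ebe

2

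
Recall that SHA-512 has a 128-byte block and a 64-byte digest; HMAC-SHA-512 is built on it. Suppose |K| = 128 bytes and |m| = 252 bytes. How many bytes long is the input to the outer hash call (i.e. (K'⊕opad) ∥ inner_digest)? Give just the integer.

192

Key is 128 ≤ 128 bytes, zero-padded: |K'| = 128.
Outer input = (K'⊕opad) ∥ H(inner) → 128 + 64 = 192 bytes.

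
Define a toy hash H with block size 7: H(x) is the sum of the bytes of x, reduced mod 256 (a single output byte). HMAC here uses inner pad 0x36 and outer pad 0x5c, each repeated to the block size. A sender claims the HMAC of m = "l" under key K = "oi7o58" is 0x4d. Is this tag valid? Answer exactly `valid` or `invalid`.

invalid

Key "oi7o58" = 6f 69 37 6f 35 38 is 6 bytes ≤ B = 7; zero-pad to 7 bytes: K' = 6f 69 37 6f 35 38 00.
K' ⊕ ipad = 59 5f 01 59 03 0e 36; K' ⊕ opad = 33 35 6b 33 69 64 5c.
Inner hash: sum = 89+95+1+89+3+14+54+108 = 453; mod 256 = 197 → c5.
Outer hash (recomputed tag): sum = 51+53+107+51+105+100+92+197 = 756; mod 256 = 244 → f4.
Recomputed tag = f4; claimed = 4d → mismatch.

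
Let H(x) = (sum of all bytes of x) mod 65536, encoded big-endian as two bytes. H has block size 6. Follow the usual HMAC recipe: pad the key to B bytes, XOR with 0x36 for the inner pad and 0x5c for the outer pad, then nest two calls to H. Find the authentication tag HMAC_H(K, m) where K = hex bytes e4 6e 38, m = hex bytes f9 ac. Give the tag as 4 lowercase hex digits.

02e4

Key hex bytes e4 6e 38 is 3 bytes ≤ B = 6; zero-pad to 6 bytes: K' = e4 6e 38 00 00 00.
K' ⊕ ipad = d2 58 0e 36 36 36.  K' ⊕ opad = b8 32 64 5c 5c 5c.
Inner input = (K'⊕ipad) ∥ m = d2 58 0e 36 36 36 ∥ f9 ac.
Inner hash: sum = 210+88+14+54+54+54+249+172 = 895 → 03 7f.
Outer input = (K'⊕opad) ∥ inner = b8 32 64 5c 5c 5c ∥ 03 7f.
Outer hash (tag): sum = 184+50+100+92+92+92+3+127 = 740 → 02 e4.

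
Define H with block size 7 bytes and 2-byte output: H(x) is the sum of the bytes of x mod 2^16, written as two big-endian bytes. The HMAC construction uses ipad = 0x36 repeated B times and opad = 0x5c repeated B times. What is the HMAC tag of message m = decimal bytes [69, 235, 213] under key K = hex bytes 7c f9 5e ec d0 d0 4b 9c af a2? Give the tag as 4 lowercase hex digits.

03d8

Key hex bytes 7c f9 5e ec d0 d0 4b 9c af a2 is 10 bytes > B = 7, so hash it first: H(key) = 06 97, then zero-pad to 7 bytes: K' = 06 97 00 00 00 00 00.
K' ⊕ ipad = 30 a1 36 36 36 36 36.  K' ⊕ opad = 5a cb 5c 5c 5c 5c 5c.
Inner input = (K'⊕ipad) ∥ m = 30 a1 36 36 36 36 36 ∥ 45 eb d5.
Inner hash: sum = 48+161+54+54+54+54+54+69+235+213 = 996 → 03 e4.
Outer input = (K'⊕opad) ∥ inner = 5a cb 5c 5c 5c 5c 5c ∥ 03 e4.
Outer hash (tag): sum = 90+203+92+92+92+92+92+3+228 = 984 → 03 d8.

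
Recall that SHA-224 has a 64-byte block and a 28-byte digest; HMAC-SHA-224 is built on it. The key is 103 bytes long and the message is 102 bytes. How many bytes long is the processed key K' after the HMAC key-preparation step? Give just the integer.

64

Key is 103 > 64 bytes, so it is hashed to 28 bytes then zero-padded to 64: |K'| = 64.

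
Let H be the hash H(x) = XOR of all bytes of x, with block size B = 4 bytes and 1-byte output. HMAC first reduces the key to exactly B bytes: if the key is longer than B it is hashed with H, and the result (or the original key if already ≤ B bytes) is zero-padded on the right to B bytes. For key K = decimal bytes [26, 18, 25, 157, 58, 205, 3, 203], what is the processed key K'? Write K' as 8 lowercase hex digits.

b3000000

|K| = 8 > B = 4, so first hash the key.
H(K): XOR 1a⊕12⊕19⊕9d⊕3a⊕cd⊕03⊕cb = b3.
Zero-pad H(K) = b3 to 4 bytes: K' = b3 00 00 00.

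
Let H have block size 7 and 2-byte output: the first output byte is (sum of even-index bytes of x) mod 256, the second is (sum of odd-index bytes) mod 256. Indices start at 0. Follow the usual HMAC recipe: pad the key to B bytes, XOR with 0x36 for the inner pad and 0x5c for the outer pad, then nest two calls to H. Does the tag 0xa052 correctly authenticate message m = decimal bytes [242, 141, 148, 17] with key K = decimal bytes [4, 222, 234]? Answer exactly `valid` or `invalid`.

valid

Key decimal bytes [4, 222, 234] = 04 de ea is 3 bytes ≤ B = 7; zero-pad to 7 bytes: K' = 04 de ea 00 00 00 00.
K' ⊕ ipad = 32 e8 dc 36 36 36 36; K' ⊕ opad = 58 82 b6 5c 5c 5c 5c.
Inner hash: even-index sum = 536 mod 256 = 24; odd-index sum = 730 mod 256 = 218 → 18 da.
Outer hash (recomputed tag): even-index sum = 672 mod 256 = 160; odd-index sum = 338 mod 256 = 82 → a0 52.
Recomputed tag = a052; claimed = a052 → match.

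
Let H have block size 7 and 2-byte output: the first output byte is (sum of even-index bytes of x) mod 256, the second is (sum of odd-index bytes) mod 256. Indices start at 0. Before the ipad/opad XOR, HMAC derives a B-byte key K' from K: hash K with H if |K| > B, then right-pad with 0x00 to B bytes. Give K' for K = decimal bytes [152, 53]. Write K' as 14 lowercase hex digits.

98350000000000

Key decimal bytes [152, 53] = 98 35 is 2 bytes ≤ B = 7; zero-pad to 7 bytes: K' = 98 35 00 00 00 00 00.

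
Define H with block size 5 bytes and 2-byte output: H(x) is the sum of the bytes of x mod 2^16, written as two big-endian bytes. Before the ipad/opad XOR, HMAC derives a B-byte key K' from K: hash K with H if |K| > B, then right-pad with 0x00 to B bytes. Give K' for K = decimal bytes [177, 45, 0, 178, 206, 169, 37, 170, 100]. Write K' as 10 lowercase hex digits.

043a000000

|K| = 9 > B = 5, so first hash the key.
H(K): sum = 177+45+0+178+206+169+37+170+100 = 1082 → 04 3a.
Zero-pad H(K) = 04 3a to 5 bytes: K' = 04 3a 00 00 00.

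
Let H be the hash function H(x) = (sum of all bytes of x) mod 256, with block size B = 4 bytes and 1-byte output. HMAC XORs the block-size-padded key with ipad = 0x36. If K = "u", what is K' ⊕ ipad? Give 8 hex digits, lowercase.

43363636

Key "u" = 75 is 1 byte ≤ B = 4; zero-pad to 4 bytes: K' = 75 00 00 00.
XOR each byte with 0x36: 75⊕36=43, 00⊕36=36, 00⊕36=36, 00⊕36=36.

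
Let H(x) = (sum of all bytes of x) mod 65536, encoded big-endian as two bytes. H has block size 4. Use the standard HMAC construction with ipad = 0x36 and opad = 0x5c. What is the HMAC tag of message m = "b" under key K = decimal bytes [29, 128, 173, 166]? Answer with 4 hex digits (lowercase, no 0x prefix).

0378

Key decimal bytes [29, 128, 173, 166] = 1d 80 ad a6 is exactly B = 4 bytes: K' = 1d 80 ad a6.
K' ⊕ ipad = 2b b6 9b 90.  K' ⊕ opad = 41 dc f1 fa.
Inner input = (K'⊕ipad) ∥ m = 2b b6 9b 90 ∥ 62.
Inner hash: sum = 43+182+155+144+98 = 622 → 02 6e.
Outer input = (K'⊕opad) ∥ inner = 41 dc f1 fa ∥ 02 6e.
Outer hash (tag): sum = 65+220+241+250+2+110 = 888 → 03 78.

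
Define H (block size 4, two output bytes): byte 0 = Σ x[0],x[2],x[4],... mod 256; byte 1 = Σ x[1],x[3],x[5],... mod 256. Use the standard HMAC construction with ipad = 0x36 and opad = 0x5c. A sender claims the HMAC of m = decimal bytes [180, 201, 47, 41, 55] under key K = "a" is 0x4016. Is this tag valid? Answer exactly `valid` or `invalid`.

valid

Key "a" = 61 is 1 byte ≤ B = 4; zero-pad to 4 bytes: K' = 61 00 00 00.
K' ⊕ ipad = 57 36 36 36; K' ⊕ opad = 3d 5c 5c 5c.
Inner hash: even-index sum = 423 mod 256 = 167; odd-index sum = 350 mod 256 = 94 → a7 5e.
Outer hash (recomputed tag): even-index sum = 320 mod 256 = 64; odd-index sum = 278 mod 256 = 22 → 40 16.
Recomputed tag = 4016; claimed = 4016 → match.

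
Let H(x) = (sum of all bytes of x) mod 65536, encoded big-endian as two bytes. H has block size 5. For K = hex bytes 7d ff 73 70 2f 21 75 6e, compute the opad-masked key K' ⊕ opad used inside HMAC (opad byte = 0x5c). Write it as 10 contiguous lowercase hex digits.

Key hex bytes 7d ff 73 70 2f 21 75 6e is 8 bytes > B = 5, so hash it first: H(key) = 03 92, then zero-pad to 5 bytes: K' = 03 92 00 00 00.
XOR each byte with 0x5c: 03⊕5c=5f, 92⊕5c=ce, 00⊕5c=5c, 00⊕5c=5c, 00⊕5c=5c.

5fce5c5c5c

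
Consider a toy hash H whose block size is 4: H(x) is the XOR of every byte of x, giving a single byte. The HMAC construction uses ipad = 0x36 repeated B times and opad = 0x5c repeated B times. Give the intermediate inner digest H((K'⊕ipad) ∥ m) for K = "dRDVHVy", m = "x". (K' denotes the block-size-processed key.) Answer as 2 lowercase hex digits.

3b

Key "dRDVHVy" = 64 52 44 56 48 56 79 is 7 bytes > B = 4, so hash it first: H(key) = 43, then zero-pad to 4 bytes: K' = 43 00 00 00.
K' ⊕ ipad = 75 36 36 36.
Inner input = 75 36 36 36 ∥ 78.
Inner hash: XOR 75⊕36⊕36⊕36⊕78 = 3b.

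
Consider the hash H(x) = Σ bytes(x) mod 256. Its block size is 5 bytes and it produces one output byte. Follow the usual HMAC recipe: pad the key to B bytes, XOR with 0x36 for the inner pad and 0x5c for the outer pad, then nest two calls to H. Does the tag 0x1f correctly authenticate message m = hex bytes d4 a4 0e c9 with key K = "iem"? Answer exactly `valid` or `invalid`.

Key "iem" = 69 65 6d is 3 bytes ≤ B = 5; zero-pad to 5 bytes: K' = 69 65 6d 00 00.
K' ⊕ ipad = 5f 53 5b 36 36; K' ⊕ opad = 35 39 31 5c 5c.
Inner hash: sum = 95+83+91+54+54+212+164+14+201 = 968; mod 256 = 200 → c8.
Outer hash (recomputed tag): sum = 53+57+49+92+92+200 = 543; mod 256 = 31 → 1f.
Recomputed tag = 1f; claimed = 1f → match.

valid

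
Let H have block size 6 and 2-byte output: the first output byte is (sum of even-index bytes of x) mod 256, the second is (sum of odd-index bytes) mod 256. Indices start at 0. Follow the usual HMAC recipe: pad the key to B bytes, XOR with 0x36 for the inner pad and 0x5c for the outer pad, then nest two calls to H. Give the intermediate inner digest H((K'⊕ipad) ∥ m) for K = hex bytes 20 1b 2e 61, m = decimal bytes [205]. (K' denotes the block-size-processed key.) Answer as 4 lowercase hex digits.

31ba

Key hex bytes 20 1b 2e 61 is 4 bytes ≤ B = 6; zero-pad to 6 bytes: K' = 20 1b 2e 61 00 00.
K' ⊕ ipad = 16 2d 18 57 36 36.
Inner input = 16 2d 18 57 36 36 ∥ cd.
Inner hash: even-index sum = 305 mod 256 = 49; odd-index sum = 186 mod 256 = 186 → 31 ba.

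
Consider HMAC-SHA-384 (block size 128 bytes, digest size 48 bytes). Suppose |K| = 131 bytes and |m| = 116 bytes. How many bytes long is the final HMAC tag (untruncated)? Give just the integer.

The tag is one SHA-384 digest: 48 bytes.

48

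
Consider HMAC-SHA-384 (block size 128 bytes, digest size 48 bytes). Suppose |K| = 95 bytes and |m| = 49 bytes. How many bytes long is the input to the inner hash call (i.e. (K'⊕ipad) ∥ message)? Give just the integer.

177

Key is 95 ≤ 128 bytes, zero-padded: |K'| = 128.
Inner input = (K'⊕ipad) ∥ m → 128 + 49 = 177 bytes.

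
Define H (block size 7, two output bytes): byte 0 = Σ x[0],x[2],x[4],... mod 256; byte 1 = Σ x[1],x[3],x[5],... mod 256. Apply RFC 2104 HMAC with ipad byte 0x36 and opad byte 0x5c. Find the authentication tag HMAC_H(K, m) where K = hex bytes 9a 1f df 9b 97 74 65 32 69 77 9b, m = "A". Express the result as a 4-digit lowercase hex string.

c734

Key hex bytes 9a 1f df 9b 97 74 65 32 69 77 9b is 11 bytes > B = 7, so hash it first: H(key) = 79 d7, then zero-pad to 7 bytes: K' = 79 d7 00 00 00 00 00.
K' ⊕ ipad = 4f e1 36 36 36 36 36.  K' ⊕ opad = 25 8b 5c 5c 5c 5c 5c.
Inner input = (K'⊕ipad) ∥ m = 4f e1 36 36 36 36 36 ∥ 41.
Inner hash: even-index sum = 241 mod 256 = 241; odd-index sum = 398 mod 256 = 142 → f1 8e.
Outer input = (K'⊕opad) ∥ inner = 25 8b 5c 5c 5c 5c 5c ∥ f1 8e.
Outer hash (tag): even-index sum = 455 mod 256 = 199; odd-index sum = 564 mod 256 = 52 → c7 34.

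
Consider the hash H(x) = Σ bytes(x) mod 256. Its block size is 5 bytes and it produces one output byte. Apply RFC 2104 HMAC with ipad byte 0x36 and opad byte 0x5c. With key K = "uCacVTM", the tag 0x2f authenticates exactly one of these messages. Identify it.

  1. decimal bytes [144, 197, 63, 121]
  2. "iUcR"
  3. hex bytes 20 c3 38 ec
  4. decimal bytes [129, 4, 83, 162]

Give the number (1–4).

Key "uCacVTM" = 75 43 61 63 56 54 4d is 7 bytes > B = 5, so hash it first: H(key) = 73, then zero-pad to 5 bytes: K' = 73 00 00 00 00.
K' ⊕ ipad = 45 36 36 36 36; K' ⊕ opad = 2f 5c 5c 5c 5c.
m1: inner = H(45 36 36 36 36 90 c5 3f 79) = 2a; tag = H(2f 5c 5c 5c 5c 2a) = c9
m2: inner = H(45 36 36 36 36 69 55 63 52) = 90; tag = H(2f 5c 5c 5c 5c 90) = 2f ← matches
m3: inner = H(45 36 36 36 36 20 c3 38 ec) = 24; tag = H(2f 5c 5c 5c 5c 24) = c3
m4: inner = H(45 36 36 36 36 81 04 53 a2) = 97; tag = H(2f 5c 5c 5c 5c 97) = 36

2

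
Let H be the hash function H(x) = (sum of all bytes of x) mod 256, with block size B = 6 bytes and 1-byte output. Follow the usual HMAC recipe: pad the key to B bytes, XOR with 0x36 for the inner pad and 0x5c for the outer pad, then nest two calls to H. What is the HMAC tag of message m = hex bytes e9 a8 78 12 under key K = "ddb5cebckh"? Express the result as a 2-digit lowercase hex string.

Key "ddb5cebckh" = 64 64 62 35 63 65 62 63 6b 68 is 10 bytes > B = 6, so hash it first: H(key) = bf, then zero-pad to 6 bytes: K' = bf 00 00 00 00 00.
K' ⊕ ipad = 89 36 36 36 36 36.  K' ⊕ opad = e3 5c 5c 5c 5c 5c.
Inner input = (K'⊕ipad) ∥ m = 89 36 36 36 36 36 ∥ e9 a8 78 12.
Inner hash: sum = 137+54+54+54+54+54+233+168+120+18 = 946; mod 256 = 178 → b2.
Outer input = (K'⊕opad) ∥ inner = e3 5c 5c 5c 5c 5c ∥ b2.
Outer hash (tag): sum = 227+92+92+92+92+92+178 = 865; mod 256 = 97 → 61.

61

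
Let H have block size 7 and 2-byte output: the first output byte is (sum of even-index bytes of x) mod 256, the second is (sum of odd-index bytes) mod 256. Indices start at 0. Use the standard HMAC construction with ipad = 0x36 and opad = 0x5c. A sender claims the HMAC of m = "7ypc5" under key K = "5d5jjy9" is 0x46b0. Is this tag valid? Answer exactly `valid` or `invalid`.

invalid

Key "5d5jjy9" = 35 64 35 6a 6a 79 39 is exactly B = 7 bytes: K' = 35 64 35 6a 6a 79 39.
K' ⊕ ipad = 03 52 03 5c 5c 4f 0f; K' ⊕ opad = 69 38 69 36 36 25 65.
Inner hash: even-index sum = 333 mod 256 = 77; odd-index sum = 473 mod 256 = 217 → 4d d9.
Outer hash (recomputed tag): even-index sum = 582 mod 256 = 70; odd-index sum = 224 mod 256 = 224 → 46 e0.
Recomputed tag = 46e0; claimed = 46b0 → mismatch.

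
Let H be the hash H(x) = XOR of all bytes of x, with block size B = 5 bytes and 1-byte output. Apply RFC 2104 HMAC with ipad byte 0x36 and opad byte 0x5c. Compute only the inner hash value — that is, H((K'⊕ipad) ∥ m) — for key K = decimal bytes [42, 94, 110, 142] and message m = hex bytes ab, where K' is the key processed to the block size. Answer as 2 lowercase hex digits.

Key decimal bytes [42, 94, 110, 142] = 2a 5e 6e 8e is 4 bytes ≤ B = 5; zero-pad to 5 bytes: K' = 2a 5e 6e 8e 00.
K' ⊕ ipad = 1c 68 58 b8 36.
Inner input = 1c 68 58 b8 36 ∥ ab.
Inner hash: XOR 1c⊕68⊕58⊕b8⊕36⊕ab = 09.

09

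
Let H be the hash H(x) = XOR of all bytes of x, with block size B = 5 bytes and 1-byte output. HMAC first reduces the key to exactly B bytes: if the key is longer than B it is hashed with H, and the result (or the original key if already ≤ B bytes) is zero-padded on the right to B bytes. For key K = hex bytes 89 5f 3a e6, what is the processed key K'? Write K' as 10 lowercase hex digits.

895f3ae600

Key hex bytes 89 5f 3a e6 is 4 bytes ≤ B = 5; zero-pad to 5 bytes: K' = 89 5f 3a e6 00.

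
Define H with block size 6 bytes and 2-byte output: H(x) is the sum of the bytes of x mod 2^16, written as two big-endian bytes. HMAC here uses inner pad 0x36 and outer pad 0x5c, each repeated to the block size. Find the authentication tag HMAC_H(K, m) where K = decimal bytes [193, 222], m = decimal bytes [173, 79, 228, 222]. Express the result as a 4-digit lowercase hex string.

0309

Key decimal bytes [193, 222] = c1 de is 2 bytes ≤ B = 6; zero-pad to 6 bytes: K' = c1 de 00 00 00 00.
K' ⊕ ipad = f7 e8 36 36 36 36.  K' ⊕ opad = 9d 82 5c 5c 5c 5c.
Inner input = (K'⊕ipad) ∥ m = f7 e8 36 36 36 36 ∥ ad 4f e4 de.
Inner hash: sum = 247+232+54+54+54+54+173+79+228+222 = 1397 → 05 75.
Outer input = (K'⊕opad) ∥ inner = 9d 82 5c 5c 5c 5c ∥ 05 75.
Outer hash (tag): sum = 157+130+92+92+92+92+5+117 = 777 → 03 09.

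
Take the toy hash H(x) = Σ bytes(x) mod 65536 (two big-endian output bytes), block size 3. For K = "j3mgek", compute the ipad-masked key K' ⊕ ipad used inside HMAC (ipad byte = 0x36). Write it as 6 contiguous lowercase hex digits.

Key "j3mgek" = 6a 33 6d 67 65 6b is 6 bytes > B = 3, so hash it first: H(key) = 02 41, then zero-pad to 3 bytes: K' = 02 41 00.
XOR each byte with 0x36: 02⊕36=34, 41⊕36=77, 00⊕36=36.

347736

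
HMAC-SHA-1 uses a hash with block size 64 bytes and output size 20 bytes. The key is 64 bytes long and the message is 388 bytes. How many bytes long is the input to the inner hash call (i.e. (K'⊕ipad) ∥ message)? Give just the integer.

452

Key is 64 ≤ 64 bytes, zero-padded: |K'| = 64.
Inner input = (K'⊕ipad) ∥ m → 64 + 388 = 452 bytes.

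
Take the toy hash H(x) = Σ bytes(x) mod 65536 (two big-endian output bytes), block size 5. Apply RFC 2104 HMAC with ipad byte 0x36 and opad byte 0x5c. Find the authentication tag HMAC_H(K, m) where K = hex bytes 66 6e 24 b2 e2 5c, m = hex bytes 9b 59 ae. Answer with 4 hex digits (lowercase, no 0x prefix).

027f

Key hex bytes 66 6e 24 b2 e2 5c is 6 bytes > B = 5, so hash it first: H(key) = 02 e8, then zero-pad to 5 bytes: K' = 02 e8 00 00 00.
K' ⊕ ipad = 34 de 36 36 36.  K' ⊕ opad = 5e b4 5c 5c 5c.
Inner input = (K'⊕ipad) ∥ m = 34 de 36 36 36 ∥ 9b 59 ae.
Inner hash: sum = 52+222+54+54+54+155+89+174 = 854 → 03 56.
Outer input = (K'⊕opad) ∥ inner = 5e b4 5c 5c 5c ∥ 03 56.
Outer hash (tag): sum = 94+180+92+92+92+3+86 = 639 → 02 7f.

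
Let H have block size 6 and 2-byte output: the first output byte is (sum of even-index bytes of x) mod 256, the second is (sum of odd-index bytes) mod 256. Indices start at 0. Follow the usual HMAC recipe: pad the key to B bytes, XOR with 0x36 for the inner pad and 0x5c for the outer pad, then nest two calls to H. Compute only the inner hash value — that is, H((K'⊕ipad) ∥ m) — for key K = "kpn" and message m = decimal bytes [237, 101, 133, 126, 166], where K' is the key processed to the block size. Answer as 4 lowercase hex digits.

Key "kpn" = 6b 70 6e is 3 bytes ≤ B = 6; zero-pad to 6 bytes: K' = 6b 70 6e 00 00 00.
K' ⊕ ipad = 5d 46 58 36 36 36.
Inner input = 5d 46 58 36 36 36 ∥ ed 65 85 7e a6.
Inner hash: even-index sum = 771 mod 256 = 3; odd-index sum = 405 mod 256 = 149 → 03 95.

0395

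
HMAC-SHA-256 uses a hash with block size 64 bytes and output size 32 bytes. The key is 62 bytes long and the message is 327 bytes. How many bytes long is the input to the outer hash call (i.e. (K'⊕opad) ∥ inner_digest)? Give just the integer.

Key is 62 ≤ 64 bytes, zero-padded: |K'| = 64.
Outer input = (K'⊕opad) ∥ H(inner) → 64 + 32 = 96 bytes.

96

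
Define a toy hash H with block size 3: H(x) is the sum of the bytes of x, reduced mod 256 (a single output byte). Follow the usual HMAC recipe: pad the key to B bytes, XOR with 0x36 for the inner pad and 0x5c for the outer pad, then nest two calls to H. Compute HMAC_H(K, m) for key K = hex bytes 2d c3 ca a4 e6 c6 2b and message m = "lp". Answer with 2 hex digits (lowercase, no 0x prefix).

6c

Key hex bytes 2d c3 ca a4 e6 c6 2b is 7 bytes > B = 3, so hash it first: H(key) = 35, then zero-pad to 3 bytes: K' = 35 00 00.
K' ⊕ ipad = 03 36 36.  K' ⊕ opad = 69 5c 5c.
Inner input = (K'⊕ipad) ∥ m = 03 36 36 ∥ 6c 70.
Inner hash: sum = 3+54+54+108+112 = 331; mod 256 = 75 → 4b.
Outer input = (K'⊕opad) ∥ inner = 69 5c 5c ∥ 4b.
Outer hash (tag): sum = 105+92+92+75 = 364; mod 256 = 108 → 6c.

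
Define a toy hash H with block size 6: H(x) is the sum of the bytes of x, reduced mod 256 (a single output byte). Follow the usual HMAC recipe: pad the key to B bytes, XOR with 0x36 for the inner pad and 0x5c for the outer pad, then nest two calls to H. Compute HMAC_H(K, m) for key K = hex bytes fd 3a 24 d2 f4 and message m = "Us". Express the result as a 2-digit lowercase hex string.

9e

Key hex bytes fd 3a 24 d2 f4 is 5 bytes ≤ B = 6; zero-pad to 6 bytes: K' = fd 3a 24 d2 f4 00.
K' ⊕ ipad = cb 0c 12 e4 c2 36.  K' ⊕ opad = a1 66 78 8e a8 5c.
Inner input = (K'⊕ipad) ∥ m = cb 0c 12 e4 c2 36 ∥ 55 73.
Inner hash: sum = 203+12+18+228+194+54+85+115 = 909; mod 256 = 141 → 8d.
Outer input = (K'⊕opad) ∥ inner = a1 66 78 8e a8 5c ∥ 8d.
Outer hash (tag): sum = 161+102+120+142+168+92+141 = 926; mod 256 = 158 → 9e.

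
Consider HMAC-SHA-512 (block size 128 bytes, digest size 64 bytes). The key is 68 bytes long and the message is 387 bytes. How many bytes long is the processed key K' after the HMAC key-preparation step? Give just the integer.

128

Key is 68 ≤ 128 bytes, zero-padded: |K'| = 128.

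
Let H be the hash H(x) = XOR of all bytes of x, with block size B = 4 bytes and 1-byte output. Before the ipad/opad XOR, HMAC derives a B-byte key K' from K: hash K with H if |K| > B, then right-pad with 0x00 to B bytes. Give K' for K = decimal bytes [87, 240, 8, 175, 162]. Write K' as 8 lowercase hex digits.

|K| = 5 > B = 4, so first hash the key.
H(K): XOR 57⊕f0⊕08⊕af⊕a2 = a2.
Zero-pad H(K) = a2 to 4 bytes: K' = a2 00 00 00.

a2000000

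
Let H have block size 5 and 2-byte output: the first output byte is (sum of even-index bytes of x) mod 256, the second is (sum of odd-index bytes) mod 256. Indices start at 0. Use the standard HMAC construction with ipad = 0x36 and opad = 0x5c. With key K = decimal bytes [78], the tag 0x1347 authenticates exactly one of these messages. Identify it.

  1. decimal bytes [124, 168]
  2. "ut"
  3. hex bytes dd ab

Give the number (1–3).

3

Key decimal bytes [78] = 4e is 1 byte ≤ B = 5; zero-pad to 5 bytes: K' = 4e 00 00 00 00.
K' ⊕ ipad = 78 36 36 36 36; K' ⊕ opad = 12 5c 5c 5c 5c.
m1: inner = H(78 36 36 36 36 7c a8) = 8c e8; tag = H(12 5c 5c 5c 5c 8c e8) = b244
m2: inner = H(78 36 36 36 36 75 74) = 58 e1; tag = H(12 5c 5c 5c 5c 58 e1) = ab10
m3: inner = H(78 36 36 36 36 dd ab) = 8f 49; tag = H(12 5c 5c 5c 5c 8f 49) = 1347 ← matches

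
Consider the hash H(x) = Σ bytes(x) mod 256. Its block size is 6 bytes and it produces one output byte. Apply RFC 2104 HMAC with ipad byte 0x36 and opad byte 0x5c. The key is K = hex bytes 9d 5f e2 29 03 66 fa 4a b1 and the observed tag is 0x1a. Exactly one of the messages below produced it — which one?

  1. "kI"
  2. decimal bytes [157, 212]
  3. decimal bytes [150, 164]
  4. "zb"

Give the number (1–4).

1

Key hex bytes 9d 5f e2 29 03 66 fa 4a b1 is 9 bytes > B = 6, so hash it first: H(key) = 65, then zero-pad to 6 bytes: K' = 65 00 00 00 00 00.
K' ⊕ ipad = 53 36 36 36 36 36; K' ⊕ opad = 39 5c 5c 5c 5c 5c.
m1: inner = H(53 36 36 36 36 36 6b 49) = 15; tag = H(39 5c 5c 5c 5c 5c 15) = 1a ← matches
m2: inner = H(53 36 36 36 36 36 9d d4) = d2; tag = H(39 5c 5c 5c 5c 5c d2) = d7
m3: inner = H(53 36 36 36 36 36 96 a4) = 9b; tag = H(39 5c 5c 5c 5c 5c 9b) = a0
m4: inner = H(53 36 36 36 36 36 7a 62) = 3d; tag = H(39 5c 5c 5c 5c 5c 3d) = 42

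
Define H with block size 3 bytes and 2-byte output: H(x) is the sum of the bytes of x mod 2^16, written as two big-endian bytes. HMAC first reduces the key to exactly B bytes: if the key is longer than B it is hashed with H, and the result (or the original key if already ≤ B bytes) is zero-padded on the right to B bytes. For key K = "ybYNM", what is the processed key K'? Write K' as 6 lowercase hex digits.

|K| = 5 > B = 3, so first hash the key.
H(K): sum = 121+98+89+78+77 = 463 → 01 cf.
Zero-pad H(K) = 01 cf to 3 bytes: K' = 01 cf 00.

01cf00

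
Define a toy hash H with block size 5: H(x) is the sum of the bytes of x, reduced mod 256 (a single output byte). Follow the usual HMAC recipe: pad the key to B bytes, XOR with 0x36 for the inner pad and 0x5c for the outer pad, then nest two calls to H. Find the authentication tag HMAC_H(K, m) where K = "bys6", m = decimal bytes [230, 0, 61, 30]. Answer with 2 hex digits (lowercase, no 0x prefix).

b7

Key "bys6" = 62 79 73 36 is 4 bytes ≤ B = 5; zero-pad to 5 bytes: K' = 62 79 73 36 00.
K' ⊕ ipad = 54 4f 45 00 36.  K' ⊕ opad = 3e 25 2f 6a 5c.
Inner input = (K'⊕ipad) ∥ m = 54 4f 45 00 36 ∥ e6 00 3d 1e.
Inner hash: sum = 84+79+69+0+54+230+0+61+30 = 607; mod 256 = 95 → 5f.
Outer input = (K'⊕opad) ∥ inner = 3e 25 2f 6a 5c ∥ 5f.
Outer hash (tag): sum = 62+37+47+106+92+95 = 439; mod 256 = 183 → b7.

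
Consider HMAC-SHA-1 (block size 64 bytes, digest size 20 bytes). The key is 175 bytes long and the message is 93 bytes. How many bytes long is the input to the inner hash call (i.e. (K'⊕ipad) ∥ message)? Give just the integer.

Key is 175 > 64 bytes, so it is hashed to 20 bytes then zero-padded to 64: |K'| = 64.
Inner input = (K'⊕ipad) ∥ m → 64 + 93 = 157 bytes.

157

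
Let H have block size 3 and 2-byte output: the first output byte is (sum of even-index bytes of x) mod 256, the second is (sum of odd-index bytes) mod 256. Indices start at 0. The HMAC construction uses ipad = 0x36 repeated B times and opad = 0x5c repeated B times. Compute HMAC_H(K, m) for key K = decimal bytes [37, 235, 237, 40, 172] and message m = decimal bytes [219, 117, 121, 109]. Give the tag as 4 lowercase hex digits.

b7ef

Key decimal bytes [37, 235, 237, 40, 172] = 25 eb ed 28 ac is 5 bytes > B = 3, so hash it first: H(key) = be 13, then zero-pad to 3 bytes: K' = be 13 00.
K' ⊕ ipad = 88 25 36.  K' ⊕ opad = e2 4f 5c.
Inner input = (K'⊕ipad) ∥ m = 88 25 36 ∥ db 75 79 6d.
Inner hash: even-index sum = 416 mod 256 = 160; odd-index sum = 377 mod 256 = 121 → a0 79.
Outer input = (K'⊕opad) ∥ inner = e2 4f 5c ∥ a0 79.
Outer hash (tag): even-index sum = 439 mod 256 = 183; odd-index sum = 239 mod 256 = 239 → b7 ef.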